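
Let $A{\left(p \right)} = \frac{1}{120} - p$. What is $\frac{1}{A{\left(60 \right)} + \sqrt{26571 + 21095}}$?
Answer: $\frac{863880}{634564799} + \frac{14400 \sqrt{47666}}{634564799} \approx 0.0063158$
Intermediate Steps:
$A{\left(p \right)} = \frac{1}{120} - p$
$\frac{1}{A{\left(60 \right)} + \sqrt{26571 + 21095}} = \frac{1}{\left(\frac{1}{120} - 60\right) + \sqrt{26571 + 21095}} = \frac{1}{\left(\frac{1}{120} - 60\right) + \sqrt{47666}} = \frac{1}{- \frac{7199}{120} + \sqrt{47666}}$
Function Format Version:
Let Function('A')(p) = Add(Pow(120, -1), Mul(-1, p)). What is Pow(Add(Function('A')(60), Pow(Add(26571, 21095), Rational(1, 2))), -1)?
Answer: Add(Rational(863880, 634564799), Mul(Rational(14400, 634564799), Pow(47666, Rational(1, 2)))) ≈ 0.0063158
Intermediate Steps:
Function('A')(p) = Add(Rational(1, 120), Mul(-1, p))
Pow(Add(Function('A')(60), Pow(Add(26571, 21095), Rational(1, 2))), -1) = Pow(Add(Add(Rational(1, 120), Mul(-1, 60)), Pow(Add(26571, 21095), Rational(1, 2))), -1) = Pow(Add(Add(Rational(1, 120), -60), Pow(47666, Rational(1, 2))), -1) = Pow(Add(Rational(-7199, 120), Pow(47666, Rational(1, 2))), -1)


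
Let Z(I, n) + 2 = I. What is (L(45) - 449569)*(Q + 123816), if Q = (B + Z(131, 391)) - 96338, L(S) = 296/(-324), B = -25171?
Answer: -29569112356/27 ≈ -1.0952e+9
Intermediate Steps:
Z(I, n) = -2 + I
L(S) = -74/81 (L(S) = 296*(-1/324) = -74/81)
Q = -121380 (Q = (-25171 + (-2 + 131)) - 96338 = (-25171 + 129) - 96338 = -25042 - 96338 = -121380)
(L(45) - 449569)*(Q + 123816) = (-74/81 - 449569)*(-121380 + 123816) = -36415163/81*2436 = -29569112356/27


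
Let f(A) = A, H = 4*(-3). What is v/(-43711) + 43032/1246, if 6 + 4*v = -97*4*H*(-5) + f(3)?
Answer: 3776448813/108927812 ≈ 34.669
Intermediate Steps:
H = -12
v = -23283/4 (v = -3/2 + (-97*4*(-12)*(-5) + 3)/4 = -3/2 + (-(-4656)*(-5) + 3)/4 = -3/2 + (-97*240 + 3)/4 = -3/2 + (-23280 + 3)/4 = -3/2 + (¼)*(-23277) = -3/2 - 23277/4 = -23283/4 ≈ -5820.8)
v/(-43711) + 43032/1246 = -23283/4/(-43711) + 43032/1246 = -23283/4*(-1/43711) + 43032*(1/1246) = 23283/174844 + 21516/623 = 3776448813/108927812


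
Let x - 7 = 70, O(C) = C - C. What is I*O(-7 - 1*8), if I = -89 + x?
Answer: 0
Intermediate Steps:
O(C) = 0
x = 77 (x = 7 + 70 = 77)
I = -12 (I = -89 + 77 = -12)
I*O(-7 - 1*8) = -12*0 = 0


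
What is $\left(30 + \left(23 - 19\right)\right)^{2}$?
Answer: $1156$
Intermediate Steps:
$\left(30 + \left(23 - 19\right)\right)^{2} = \left(30 + 4\right)^{2} = 34^{2} = 1156$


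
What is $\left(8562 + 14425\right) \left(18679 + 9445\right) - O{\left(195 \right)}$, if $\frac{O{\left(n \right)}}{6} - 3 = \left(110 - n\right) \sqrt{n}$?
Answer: $646486370 + 510 \sqrt{195} \approx 6.4649 \cdot 10^{8}$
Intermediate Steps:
$O{\left(n \right)} = 18 + 6 \sqrt{n} \left(110 - n\right)$ ($O{\left(n \right)} = 18 + 6 \left(110 - n\right) \sqrt{n} = 18 + 6 \sqrt{n} \left(110 - n\right)$)
$\left(8562 + 14425\right) \left(18679 + 9445\right) - O{\left(195 \right)} = \left(8562 + 14425\right) \left(18679 + 9445\right) - \left(18 - 6 \cdot 195^{\frac{3}{2}} + 660 \sqrt{195}\right) = 22987 \cdot 28124 - \left(18 - 6 \cdot 195 \sqrt{195} + 660 \sqrt{195}\right) = 646486388 - \left(18 - 1170 \sqrt{195} + 660 \sqrt{195}\right) = 646486388 - \left(18 - 510 \sqrt{195}\right) = 646486370 + 510 \sqrt{195}$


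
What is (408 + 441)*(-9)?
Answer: -7641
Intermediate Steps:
(408 + 441)*(-9) = 849*(-9) = -7641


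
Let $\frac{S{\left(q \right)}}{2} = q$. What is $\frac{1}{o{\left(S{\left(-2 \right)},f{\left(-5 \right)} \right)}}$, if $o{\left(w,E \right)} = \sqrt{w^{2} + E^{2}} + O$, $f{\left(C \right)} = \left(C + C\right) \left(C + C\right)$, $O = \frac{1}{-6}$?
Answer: $\frac{6}{360575} + \frac{144 \sqrt{626}}{360575} \approx 0.010009$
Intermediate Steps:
$O = - \frac{1}{6} \approx -0.16667$
$S{\left(q \right)} = 2 q$
$f{\left(C \right)} = 4 C^{2}$ ($f{\left(C \right)} = 2 C 2 C = 4 C^{2}$)
$o{\left(w,E \right)} = - \frac{1}{6} + \sqrt{E^{2} + w^{2}}$ ($o{\left(w,E \right)} = \sqrt{w^{2} + E^{2}} - \frac{1}{6} = \sqrt{E^{2} + w^{2}} - \frac{1}{6} = - \frac{1}{6} + \sqrt{E^{2} + w^{2}}$)
$\frac{1}{o{\left(S{\left(-2 \right)},f{\left(-5 \right)} \right)}} = \frac{1}{- \frac{1}{6} + \sqrt{\left(4 \left(-5\right)^{2}\right)^{2} + \left(2 \left(-2\right)\right)^{2}}} = \frac{1}{- \frac{1}{6} + \sqrt{\left(4 \cdot 25\right)^{2} + \left(-4\right)^{2}}} = \frac{1}{- \frac{1}{6} + \sqrt{100^{2} + 16}} = \frac{1}{- \frac{1}{6} + \sqrt{10000 + 16}} = \frac{1}{- \frac{1}{6} + \sqrt{10016}} = \frac{1}{- \frac{1}{6} + 4 \sqrt{626}}$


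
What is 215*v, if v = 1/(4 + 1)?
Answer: 43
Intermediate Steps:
v = 1/5 ≈ 0.20000
215*v = 215*(1/5) = 43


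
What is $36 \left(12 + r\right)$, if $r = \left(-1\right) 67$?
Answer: $-1980$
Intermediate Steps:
$r = -67$
$36 \left(12 + r\right) = 36 \left(12 - 67\right) = 36 \left(-55\right) = -1980$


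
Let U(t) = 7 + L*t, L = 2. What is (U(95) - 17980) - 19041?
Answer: -36824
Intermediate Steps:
U(t) = 7 + 2*t
(U(95) - 17980) - 19041 = ((7 + 2*95) - 17980) - 19041 = ((7 + 190) - 17980) - 19041 = (197 - 17980) - 19041 = -17783 - 19041 = -36824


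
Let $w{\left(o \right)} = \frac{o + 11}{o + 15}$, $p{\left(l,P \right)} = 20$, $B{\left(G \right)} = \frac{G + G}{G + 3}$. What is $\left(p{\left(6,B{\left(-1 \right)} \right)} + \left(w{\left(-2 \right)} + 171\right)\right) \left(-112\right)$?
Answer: $- \frac{279104}{13} \approx -21470.0$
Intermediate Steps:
$B{\left(G \right)} = \frac{2 G}{3 + G}$
$w{\left(o \right)} = \frac{11 + o}{15 + o}$
$\left(p{\left(6,B{\left(-1 \right)} \right)} + \left(w{\left(-2 \right)} + 171\right)\right) \left(-112\right) = \left(20 + \left(\frac{11 - 2}{15 - 2} + 171\right)\right) \left(-112\right) = \left(20 + \left(\frac{1}{13} \cdot 9 + 171\right)\right) \left(-112\right) = \left(20 + \left(\frac{9}{13} + 171\right)\right) \left(-112\right) = \left(20 + \frac{2232}{13}\right) \left(-112\right) = \frac{2492}{13} \left(-112\right) = - \frac{279104}{13}$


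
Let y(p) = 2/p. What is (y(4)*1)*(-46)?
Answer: -23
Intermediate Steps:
(y(4)*1)*(-46) = ((2/4)*1)*(-46) = ((2*(1/4))*1)*(-46) = ((1/2)*1)*(-46) = (1/2)*(-46) = -23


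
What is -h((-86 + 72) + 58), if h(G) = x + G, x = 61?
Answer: -105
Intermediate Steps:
h(G) = 61 + G
-h((-86 + 72) + 58) = -(61 + ((-86 + 72) + 58)) = -(61 + (-14 + 58)) = -(61 + 44) = -1*105 = -105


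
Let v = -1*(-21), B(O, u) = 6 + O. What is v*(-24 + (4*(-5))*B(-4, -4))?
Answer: -1344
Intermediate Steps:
v = 21
v*(-24 + (4*(-5))*B(-4, -4)) = 21*(-24 + (4*(-5))*(6 - 4)) = 21*(-24 - 20*2) = 21*(-24 - 40) = 21*(-64) = -1344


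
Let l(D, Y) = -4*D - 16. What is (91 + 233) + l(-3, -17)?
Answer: 320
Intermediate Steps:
l(D, Y) = -16 - 4*D
(91 + 233) + l(-3, -17) = (91 + 233) + (-16 - 4*(-3)) = 324 + (-16 + 12) = 324 - 4 = 320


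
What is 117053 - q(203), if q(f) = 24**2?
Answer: 116477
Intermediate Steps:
q(f) = 576
117053 - q(203) = 117053 - 1*576 = 117053 - 576 = 116477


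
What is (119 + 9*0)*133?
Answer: 15827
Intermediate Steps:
(119 + 9*0)*133 = (119 + 0)*133 = 119*133 = 15827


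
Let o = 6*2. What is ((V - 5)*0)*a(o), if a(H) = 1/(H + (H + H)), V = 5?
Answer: 0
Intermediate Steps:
o = 12
a(H) = 1/(3*H) (a(H) = 1/(H + 2*H) = 1/(3*H))
((V - 5)*0)*a(o) = ((5 - 5)*0)*((⅓)/12) = (0*0)*((⅓)*(1/12)) = 0*(1/36) = 0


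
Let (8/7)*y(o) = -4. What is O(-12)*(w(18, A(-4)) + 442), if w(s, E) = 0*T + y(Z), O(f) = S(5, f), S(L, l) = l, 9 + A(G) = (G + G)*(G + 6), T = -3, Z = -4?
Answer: -5262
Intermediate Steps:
y(o) = -7/2 (y(o) = (7/8)*(-4) = -7/2)
A(G) = -9 + 2*G*(6 + G) (A(G) = -9 + (G + G)*(G + 6) = -9 + (2*G)*(6 + G) = -9 + 2*G*(6 + G))
O(f) = f
w(s, E) = -7/2 (w(s, E) = 0*(-3) - 7/2 = 0 - 7/2 = -7/2)
O(-12)*(w(18, A(-4)) + 442) = -12*(-7/2 + 442) = -12*877/2 = -5262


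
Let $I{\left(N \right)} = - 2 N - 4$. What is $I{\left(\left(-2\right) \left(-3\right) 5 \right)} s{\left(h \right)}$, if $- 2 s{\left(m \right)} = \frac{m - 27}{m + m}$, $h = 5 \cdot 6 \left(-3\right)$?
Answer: $\frac{104}{5} \approx 20.8$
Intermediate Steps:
$I{\left(N \right)} = -4 - 2 N$
$h = -90$ ($h = 30 \left(-3\right) = -90$)
$s{\left(m \right)} = - \frac{-27 + m}{4 m}$ ($s{\left(m \right)} = - \frac{\left(m - 27\right) \frac{1}{m + m}}{2} = - \frac{\left(-27 + m\right) \frac{1}{2 m}}{2} = - \frac{\frac{1}{2} \frac{1}{m} \left(-27 + m\right)}{2} = - \frac{-27 + m}{4 m}$)
$I{\left(\left(-2\right) \left(-3\right) 5 \right)} s{\left(h \right)} = \left(-4 - 2 \left(-2\right) \left(-3\right) 5\right) \frac{27 - -90}{4 \left(-90\right)} = \left(-4 - 2 \cdot 6 \cdot 5\right) \frac{1}{4} \left(- \frac{1}{90}\right) \left(27 + 90\right) = \left(-4 - 60\right) \frac{1}{4} \left(- \frac{1}{90}\right) 117 = \left(-4 - 60\right) \left(- \frac{13}{40}\right) = \left(-64\right) \left(- \frac{13}{40}\right) = \frac{104}{5}$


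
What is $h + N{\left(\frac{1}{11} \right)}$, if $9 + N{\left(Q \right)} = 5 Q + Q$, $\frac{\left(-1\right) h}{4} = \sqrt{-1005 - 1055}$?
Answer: $- \frac{93}{11} - 8 i \sqrt{515} \approx -8.4545 - 181.55 i$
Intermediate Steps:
$h = - 8 i \sqrt{515}$ ($h = - 4 \sqrt{-1005 - 1055} = - 4 \sqrt{-2060} = - 4 \cdot 2 i \sqrt{515} = - 8 i \sqrt{515} \approx - 181.55 i$)
$N{\left(Q \right)} = -9 + 6 Q$ ($N{\left(Q \right)} = -9 + \left(5 Q + Q\right) = -9 + 6 Q$)
$h + N{\left(\frac{1}{11} \right)} = - 8 i \sqrt{515} - \left(9 - \frac{6}{11}\right) = - 8 i \sqrt{515} + \left(-9 + 6 \cdot \frac{1}{11}\right) = - 8 i \sqrt{515} + \left(-9 + \frac{6}{11}\right) = - 8 i \sqrt{515} - \frac{93}{11} = - \frac{93}{11} - 8 i \sqrt{515}$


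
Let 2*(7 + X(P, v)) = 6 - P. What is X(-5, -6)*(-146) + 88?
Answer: 307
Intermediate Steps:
X(P, v) = -4 - P/2 (X(P, v) = -7 + (6 - P)/2 = -7 + (3 - P/2) = -4 - P/2)
X(-5, -6)*(-146) + 88 = (-4 - ½*(-5))*(-146) + 88 = (-4 + 5/2)*(-146) + 88 = -3/2*(-146) + 88 = 219 + 88 = 307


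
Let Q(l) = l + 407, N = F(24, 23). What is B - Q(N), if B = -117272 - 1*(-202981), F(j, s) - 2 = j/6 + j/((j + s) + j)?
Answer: 6055992/71 ≈ 85296.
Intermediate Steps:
F(j, s) = 2 + j/6 + j/(s + 2*j) (F(j, s) = 2 + (j/6 + j/((j + s) + j)) = 2 + (j*(1/6) + j/(s + 2*j)) = 2 + (j/6 + j/(s + 2*j)) = 2 + j/6 + j/(s + 2*j))
N = 450/71 (N = (2*24**2 + 12*23 + 30*24 + 24*23)/(6*(23 + 2*24)) = (2*576 + 276 + 720 + 552)/(6*(23 + 48)) = (1/6)*(1152 + 276 + 720 + 552)/71 = (1/6)*(1/71)*2700 = 450/71 ≈ 6.3380)
Q(l) = 407 + l
B = 85709 (B = -117272 + 202981 = 85709)
B - Q(N) = 85709 - (407 + 450/71) = 85709 - 1*29347/71 = 85709 - 29347/71 = 6055992/71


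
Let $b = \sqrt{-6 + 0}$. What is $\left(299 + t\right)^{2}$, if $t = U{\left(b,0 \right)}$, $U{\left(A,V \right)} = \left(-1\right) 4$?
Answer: $87025$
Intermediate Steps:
$b = i \sqrt{6}$ ($b = \sqrt{-6} = i \sqrt{6} \approx 2.4495 i$)
$U{\left(A,V \right)} = -4$
$t = -4$
$\left(299 + t\right)^{2} = \left(299 - 4\right)^{2} = 295^{2} = 87025$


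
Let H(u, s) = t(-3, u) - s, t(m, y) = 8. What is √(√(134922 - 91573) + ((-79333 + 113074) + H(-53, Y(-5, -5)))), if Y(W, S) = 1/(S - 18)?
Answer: √(17853244 + 529*√43349)/23 ≈ 184.27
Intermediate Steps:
Y(W, S) = 1/(-18 + S)
H(u, s) = 8 - s
√(√(134922 - 91573) + ((-79333 + 113074) + H(-53, Y(-5, -5)))) = √(√(134922 - 91573) + ((-79333 + 113074) + (8 - 1/(-18 - 5)))) = √(√43349 + (33741 + (8 - 1/(-23)))) = √(√43349 + (33741 + (8 - 1*(-1/23)))) = √(√43349 + (33741 + (8 + 1/23))) = √(√43349 + (33741 + 185/23)) = √(√43349 + 776228/23) = √(776228/23 + √43349)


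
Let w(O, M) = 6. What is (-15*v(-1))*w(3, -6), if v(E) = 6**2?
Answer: -3240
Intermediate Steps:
v(E) = 36
(-15*v(-1))*w(3, -6) = -15*36*6 = -540*6 = -3240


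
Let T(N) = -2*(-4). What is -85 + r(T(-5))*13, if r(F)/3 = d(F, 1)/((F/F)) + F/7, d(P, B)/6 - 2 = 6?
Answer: 12821/7 ≈ 1831.6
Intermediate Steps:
d(P, B) = 48 (d(P, B) = 12 + 6*6 = 12 + 36 = 48)
T(N) = 8
r(F) = 144 + 3*F/7 (r(F) = 3*(48/((F/F)) + F/7) = 3*(48/1 + F*(⅐)) = 3*(48*1 + F/7) = 3*(48 + F/7) = 144 + 3*F/7)
-85 + r(T(-5))*13 = -85 + (144 + (3/7)*8)*13 = -85 + (144 + 24/7)*13 = -85 + (1032/7)*13 = -85 + 13416/7 = 12821/7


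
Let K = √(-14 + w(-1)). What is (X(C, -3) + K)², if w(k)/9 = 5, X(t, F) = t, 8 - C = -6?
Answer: (14 + √31)² ≈ 382.90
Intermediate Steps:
C = 14 (C = 8 - 1*(-6) = 8 + 6 = 14)
w(k) = 45 (w(k) = 9*5 = 45)
K = √31 (K = √(-14 + 45) = √31 ≈ 5.5678)
(X(C, -3) + K)² = (14 + √31)²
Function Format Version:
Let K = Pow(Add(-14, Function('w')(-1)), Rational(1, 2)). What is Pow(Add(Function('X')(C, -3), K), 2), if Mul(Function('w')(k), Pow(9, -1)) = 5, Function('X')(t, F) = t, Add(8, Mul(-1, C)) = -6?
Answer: Pow(Add(14, Pow(31, Rational(1, 2))), 2) ≈ 382.90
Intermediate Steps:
C = 14 (C = Add(8, Mul(-1, -6)) = Add(8, 6) = 14)
Function('w')(k) = 45 (Function('w')(k) = Mul(9, 5) = 45)
K = Pow(31, Rational(1, 2)) (K = Pow(Add(-14, 45), Rational(1, 2)) = Pow(31, Rational(1, 2)) ≈ 5.5678)
Pow(Add(Function('X')(C, -3), K), 2) = Pow(Add(14, Pow(31, Rational(1, 2))), 2)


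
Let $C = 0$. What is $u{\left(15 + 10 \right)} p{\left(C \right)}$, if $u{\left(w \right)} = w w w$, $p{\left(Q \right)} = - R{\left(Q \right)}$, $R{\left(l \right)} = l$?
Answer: $0$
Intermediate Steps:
$p{\left(Q \right)} = - Q$
$u{\left(w \right)} = w^{3}$ ($u{\left(w \right)} = w^{2} w = w^{3}$)
$u{\left(15 + 10 \right)} p{\left(C \right)} = \left(15 + 10\right)^{3} \left(\left(-1\right) 0\right) = 25^{3} \cdot 0 = 15625 \cdot 0 = 0$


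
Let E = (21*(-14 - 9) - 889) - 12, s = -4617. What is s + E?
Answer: -6001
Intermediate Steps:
E = -1384 (E = (21*(-23) - 889) - 12 = (-483 - 889) - 12 = -1372 - 12 = -1384)
s + E = -4617 - 1384 = -6001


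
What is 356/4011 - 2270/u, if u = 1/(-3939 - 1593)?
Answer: 50368694396/4011 ≈ 1.2558e+7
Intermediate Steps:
u = -1/5532 (u = 1/(-5532) = -1/5532 ≈ -0.00018077)
356/4011 - 2270/u = 356/4011 - 2270/(-1/5532) = 356*(1/4011) - 2270*(-5532) = 356/4011 + 12557640 = 50368694396/4011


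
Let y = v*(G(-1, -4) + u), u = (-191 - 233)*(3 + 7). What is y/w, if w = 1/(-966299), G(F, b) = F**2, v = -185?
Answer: -757786170285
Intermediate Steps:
u = -4240 (u = -424*10 = -4240)
w = -1/966299 ≈ -1.0349e-6
y = 784215 (y = -185*((-1)**2 - 4240) = -185*(1 - 4240) = -185*(-4239) = 784215)
y/w = 784215/(-1/966299) = 784215*(-966299) = -757786170285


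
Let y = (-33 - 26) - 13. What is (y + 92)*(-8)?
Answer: -160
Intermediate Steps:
y = -72 (y = -59 - 13 = -72)
(y + 92)*(-8) = (-72 + 92)*(-8) = 20*(-8) = -160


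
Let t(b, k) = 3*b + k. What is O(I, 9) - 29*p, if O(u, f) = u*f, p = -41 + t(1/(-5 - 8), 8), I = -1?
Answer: 12411/13 ≈ 954.69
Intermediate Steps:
t(b, k) = k + 3*b
p = -432/13 (p = -41 + (8 + 3/(-5 - 8)) = -41 + (8 + 3/(-13)) = -41 + (8 + 3*(-1/13)) = -41 + (8 - 3/13) = -41 + 101/13 = -432/13 ≈ -33.231)
O(u, f) = f*u
O(I, 9) - 29*p = 9*(-1) - 29*(-432/13) = -9 + 12528/13 = 12411/13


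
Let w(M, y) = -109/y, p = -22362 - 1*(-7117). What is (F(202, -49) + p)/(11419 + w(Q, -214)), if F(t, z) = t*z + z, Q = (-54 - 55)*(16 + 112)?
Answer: -5391088/2443775 ≈ -2.2061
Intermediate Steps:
Q = -13952 (Q = -109*128 = -13952)
p = -15245 (p = -22362 + 7117 = -15245)
F(t, z) = z + t*z
(F(202, -49) + p)/(11419 + w(Q, -214)) = (-49*(1 + 202) - 15245)/(11419 - 109/(-214)) = (-49*203 - 15245)/(11419 - 109*(-1/214)) = (-9947 - 15245)/(11419 + 109/214) = -25192/2443775/214 = -25192*214/2443775 = -5391088/2443775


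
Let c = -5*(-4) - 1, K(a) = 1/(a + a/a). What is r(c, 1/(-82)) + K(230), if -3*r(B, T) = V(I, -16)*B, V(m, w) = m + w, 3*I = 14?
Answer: 49745/693 ≈ 71.782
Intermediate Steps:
I = 14/3 (I = (⅓)*14 = 14/3 ≈ 4.6667)
K(a) = 1/(1 + a) (K(a) = 1/(a + 1) = 1/(1 + a))
c = 19 (c = 20 - 1 = 19)
r(B, T) = 34*B/9 (r(B, T) = -(14/3 - 16)*B/3 = -(-34)*B/9 = 34*B/9)
r(c, 1/(-82)) + K(230) = (34/9)*19 + 1/(1 + 230) = 646/9 + 1/231 = 49745/693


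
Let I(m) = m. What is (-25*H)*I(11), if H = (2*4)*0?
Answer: 0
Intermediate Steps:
H = 0 (H = 8*0 = 0)
(-25*H)*I(11) = -25*0*11 = 0*11 = 0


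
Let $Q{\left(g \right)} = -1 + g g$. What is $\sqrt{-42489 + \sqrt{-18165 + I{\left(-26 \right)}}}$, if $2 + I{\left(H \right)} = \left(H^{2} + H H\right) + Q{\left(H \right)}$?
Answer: $\sqrt{-42489 + 2 i \sqrt{4035}} \approx 0.3082 + 206.13 i$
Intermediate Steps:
$Q{\left(g \right)} = -1 + g^{2}$
$I{\left(H \right)} = -3 + 3 H^{2}$ ($I{\left(H \right)} = -2 + \left(\left(H^{2} + H H\right) + \left(-1 + H^{2}\right)\right) = -2 + \left(\left(H^{2} + H^{2}\right) + \left(-1 + H^{2}\right)\right) = -2 + \left(2 H^{2} + \left(-1 + H^{2}\right)\right) = -2 + \left(-1 + 3 H^{2}\right) = -3 + 3 H^{2}$)
$\sqrt{-42489 + \sqrt{-18165 + I{\left(-26 \right)}}} = \sqrt{-42489 + \sqrt{-18165 - \left(3 - 3 \left(-26\right)^{2}\right)}} = \sqrt{-42489 + \sqrt{-18165 + \left(-3 + 3 \cdot 676\right)}} = \sqrt{-42489 + \sqrt{-18165 + \left(-3 + 2028\right)}} = \sqrt{-42489 + \sqrt{-18165 + 2025}} = \sqrt{-42489 + \sqrt{-16140}} = \sqrt{-42489 + 2 i \sqrt{4035}}$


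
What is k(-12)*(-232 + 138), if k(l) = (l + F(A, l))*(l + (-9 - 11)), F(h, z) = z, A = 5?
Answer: -72192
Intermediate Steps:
k(l) = 2*l*(-20 + l) (k(l) = (l + l)*(l + (-9 - 11)) = (2*l)*(l - 20) = (2*l)*(-20 + l) = 2*l*(-20 + l))
k(-12)*(-232 + 138) = (2*(-12)*(-20 - 12))*(-232 + 138) = (2*(-12)*(-32))*(-94) = 768*(-94) = -72192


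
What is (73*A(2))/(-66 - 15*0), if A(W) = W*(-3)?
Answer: 73/11 ≈ 6.6364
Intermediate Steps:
A(W) = -3*W
(73*A(2))/(-66 - 15*0) = (73*(-3*2))/(-66 - 15*0) = (73*(-6))/(-66 + 0) = -438/(-66) = -438*(-1/66) = 73/11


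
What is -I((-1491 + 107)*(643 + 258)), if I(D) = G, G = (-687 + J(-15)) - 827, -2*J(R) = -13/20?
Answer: 60547/40 ≈ 1513.7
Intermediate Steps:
J(R) = 13/40 (J(R) = -(-13)/(2*20) = -½*(-13/20) = 13/40)
G = -60547/40 (G = (-687 + 13/40) - 827 = -27467/40 - 827 = -60547/40 ≈ -1513.7)
I(D) = -60547/40
-I((-1491 + 107)*(643 + 258)) = -1*(-60547/40) = 60547/40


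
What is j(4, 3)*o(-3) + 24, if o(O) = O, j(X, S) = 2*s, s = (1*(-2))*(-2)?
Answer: 0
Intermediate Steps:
s = 4 (s = -2*(-2) = 4)
j(X, S) = 8 (j(X, S) = 2*4 = 8)
j(4, 3)*o(-3) + 24 = 8*(-3) + 24 = -24 + 24 = 0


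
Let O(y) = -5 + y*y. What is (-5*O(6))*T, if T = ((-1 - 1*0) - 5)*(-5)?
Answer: -4650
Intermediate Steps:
O(y) = -5 + y²
T = 30 (T = ((-1 + 0) - 5)*(-5) = (-1 - 5)*(-5) = -6*(-5) = 30)
(-5*O(6))*T = -5*(-5 + 6²)*30 = -5*(-5 + 36)*30 = -5*31*30 = -155*30 = -4650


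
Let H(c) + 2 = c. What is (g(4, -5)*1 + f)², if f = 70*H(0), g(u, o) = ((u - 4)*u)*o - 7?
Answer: 21609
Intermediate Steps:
H(c) = -2 + c
g(u, o) = -7 + o*u*(-4 + u) (g(u, o) = ((-4 + u)*u)*o - 7 = (u*(-4 + u))*o - 7 = o*u*(-4 + u) - 7 = -7 + o*u*(-4 + u))
f = -140 (f = 70*(-2 + 0) = 70*(-2) = -140)
(g(4, -5)*1 + f)² = ((-7 - 5*4² - 4*(-5)*4)*1 - 140)² = ((-7 - 5*16 + 80)*1 - 140)² = ((-7 - 80 + 80)*1 - 140)² = (-7*1 - 140)² = (-7 - 140)² = (-147)² = 21609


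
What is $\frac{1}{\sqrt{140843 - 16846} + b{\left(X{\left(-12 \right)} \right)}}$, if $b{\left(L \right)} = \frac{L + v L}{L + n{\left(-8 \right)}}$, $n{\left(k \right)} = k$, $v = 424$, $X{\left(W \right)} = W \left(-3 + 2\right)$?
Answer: $\frac{1275}{1501628} - \frac{\sqrt{123997}}{1501628} \approx 0.00061458$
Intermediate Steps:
$X{\left(W \right)} = - W$ ($X{\left(W \right)} = W \left(-1\right) = - W$)
$b{\left(L \right)} = \frac{425 L}{-8 + L}$ ($b{\left(L \right)} = \frac{L + 424 L}{L - 8} = \frac{425 L}{-8 + L}$)
$\frac{1}{\sqrt{140843 - 16846} + b{\left(X{\left(-12 \right)} \right)}} = \frac{1}{\sqrt{140843 - 16846} + \frac{425 \left(\left(-1\right) \left(-12\right)\right)}{-8 - -12}} = \frac{1}{\sqrt{123997} + 425 \cdot 12 \frac{1}{-8 + 12}} = \frac{1}{\sqrt{123997} + 425 \cdot 12 \cdot \frac{1}{4}} = \frac{1}{\sqrt{123997} + 1275} = \frac{1}{1275 + \sqrt{123997}}$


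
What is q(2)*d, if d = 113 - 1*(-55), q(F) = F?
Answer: 336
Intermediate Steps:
d = 168 (d = 113 + 55 = 168)
q(2)*d = 2*168 = 336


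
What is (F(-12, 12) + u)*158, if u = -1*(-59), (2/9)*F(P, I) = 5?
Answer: 12877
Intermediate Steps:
F(P, I) = 45/2 (F(P, I) = (9/2)*5 = 45/2)
u = 59
(F(-12, 12) + u)*158 = (45/2 + 59)*158 = (163/2)*158 = 12877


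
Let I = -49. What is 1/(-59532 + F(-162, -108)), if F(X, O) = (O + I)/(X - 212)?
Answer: -374/22264811 ≈ -1.6798e-5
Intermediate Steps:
F(X, O) = (-49 + O)/(-212 + X) (F(X, O) = (O - 49)/(X - 212) = (-49 + O)/(-212 + X))
1/(-59532 + F(-162, -108)) = 1/(-59532 + (-49 - 108)/(-212 - 162)) = 1/(-59532 - 157/(-374)) = 1/(-59532 - 1/374*(-157)) = 1/(-59532 + 157/374) = 1/(-22264811/374) = -374/22264811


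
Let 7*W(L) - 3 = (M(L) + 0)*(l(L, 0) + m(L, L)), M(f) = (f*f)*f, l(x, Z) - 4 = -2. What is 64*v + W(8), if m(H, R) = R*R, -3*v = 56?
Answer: 76297/21 ≈ 3633.2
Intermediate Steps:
v = -56/3 (v = -⅓*56 = -56/3 ≈ -18.667)
l(x, Z) = 2 (l(x, Z) = 4 - 2 = 2)
m(H, R) = R²
M(f) = f³ (M(f) = f²*f = f³)
W(L) = 3/7 + L³*(2 + L²)/7 (W(L) = 3/7 + ((L³ + 0)*(2 + L²))/7 = 3/7 + (L³*(2 + L²))/7 = 3/7 + L³*(2 + L²)/7)
64*v + W(8) = 64*(-56/3) + (3/7 + (⅐)*8⁵ + (2/7)*8³) = -3584/3 + (3/7 + (⅐)*32768 + (2/7)*512) = -3584/3 + (3/7 + 32768/7 + 1024/7) = -3584/3 + 33795/7 = 76297/21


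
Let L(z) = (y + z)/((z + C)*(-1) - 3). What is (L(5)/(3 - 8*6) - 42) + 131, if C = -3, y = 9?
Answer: 20039/225 ≈ 89.062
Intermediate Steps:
L(z) = -(9 + z)/z (L(z) = (9 + z)/((z - 3)*(-1) - 3) = (9 + z)/((-3 + z)*(-1) - 3) = (9 + z)/((3 - z) - 3) = (9 + z)/((-z)) = (9 + z)*(-1/z) = -(9 + z)/z)
(L(5)/(3 - 8*6) - 42) + 131 = (((-9 - 1*5)/5)/(3 - 8*6) - 42) + 131 = (((-9 - 5)/5)/(3 - 48) - 42) + 131 = (((⅕)*(-14))/(-45) - 42) + 131 = (-14/5*(-1/45) - 42) + 131 = (14/225 - 42) + 131 = -9436/225 + 131 = 20039/225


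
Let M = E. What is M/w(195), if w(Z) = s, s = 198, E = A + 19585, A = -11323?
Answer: 459/11 ≈ 41.727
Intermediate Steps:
E = 8262 (E = -11323 + 19585 = 8262)
M = 8262
w(Z) = 198
M/w(195) = 8262/198 = 8262*(1/198) = 459/11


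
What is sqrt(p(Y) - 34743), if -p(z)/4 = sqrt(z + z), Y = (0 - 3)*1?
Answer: sqrt(-34743 - 4*I*sqrt(6)) ≈ 0.026 - 186.39*I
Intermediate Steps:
Y = -3 (Y = -3*1 = -3)
p(z) = -4*sqrt(2)*sqrt(z) (p(z) = -4*sqrt(z + z) = -4*sqrt(2)*sqrt(z))
sqrt(p(Y) - 34743) = sqrt(-4*sqrt(2)*sqrt(-3) - 34743) = sqrt(-4*sqrt(2)*I*sqrt(3) - 34743) = sqrt(-4*I*sqrt(6) - 34743) = sqrt(-34743 - 4*I*sqrt(6))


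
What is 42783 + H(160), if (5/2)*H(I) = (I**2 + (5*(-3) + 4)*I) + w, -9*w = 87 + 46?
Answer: 2354089/45 ≈ 52313.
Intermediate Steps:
w = -133/9 (w = -(87 + 46)/9 = -1/9*133 = -133/9 ≈ -14.778)
H(I) = -266/45 - 22*I/5 + 2*I**2/5 (H(I) = 2*((I**2 + (5*(-3) + 4)*I) - 133/9)/5 = 2*((I**2 + (-15 + 4)*I) - 133/9)/5 = 2*((I**2 - 11*I) - 133/9)/5 = 2*(-133/9 + I**2 - 11*I)/5 = -266/45 - 22*I/5 + 2*I**2/5)
42783 + H(160) = 42783 + (-266/45 - 22/5*160 + (2/5)*160**2) = 42783 + (-266/45 - 704 + (2/5)*25600) = 42783 + (-266/45 - 704 + 10240) = 42783 + 428854/45 = 2354089/45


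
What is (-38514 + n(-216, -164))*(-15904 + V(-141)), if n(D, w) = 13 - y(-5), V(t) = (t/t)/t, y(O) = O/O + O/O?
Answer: 86341629895/141 ≈ 6.1235e+8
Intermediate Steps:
y(O) = 2 (y(O) = 1 + 1 = 2)
V(t) = 1/t
n(D, w) = 11 (n(D, w) = 13 - 1*2 = 13 - 2 = 11)
(-38514 + n(-216, -164))*(-15904 + V(-141)) = (-38514 + 11)*(-15904 + 1/(-141)) = -38503*(-15904 - 1/141) = -38503*(-2242465/141) = 86341629895/141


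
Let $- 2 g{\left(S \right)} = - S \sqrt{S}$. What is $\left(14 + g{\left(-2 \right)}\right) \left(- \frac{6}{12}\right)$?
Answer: $-7 + \frac{i \sqrt{2}}{2} \approx -7.0 + 0.70711 i$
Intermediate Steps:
$g{\left(S \right)} = \frac{S^{\frac{3}{2}}}{2}$ ($g{\left(S \right)} = - \frac{\left(-1\right) S \sqrt{S}}{2} = - \frac{\left(-1\right) S^{\frac{3}{2}}}{2} = \frac{S^{\frac{3}{2}}}{2}$)
$\left(14 + g{\left(-2 \right)}\right) \left(- \frac{6}{12}\right) = \left(14 + \frac{\left(-2\right)^{\frac{3}{2}}}{2}\right) \left(- \frac{6}{12}\right) = \left(14 + \frac{\left(-2\right) i \sqrt{2}}{2}\right) \left(\left(-6\right) \frac{1}{12}\right) = \left(14 - i \sqrt{2}\right) \left(- \frac{1}{2}\right) = -7 + \frac{i \sqrt{2}}{2}$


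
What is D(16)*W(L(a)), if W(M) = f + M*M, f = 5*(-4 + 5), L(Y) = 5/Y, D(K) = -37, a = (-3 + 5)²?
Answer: -3885/16 ≈ -242.81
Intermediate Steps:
a = 4 (a = 2² = 4)
f = 5 (f = 5*1 = 5)
W(M) = 5 + M² (W(M) = 5 + M*M = 5 + M²)
D(16)*W(L(a)) = -37*(5 + (5/4)²) = -37*(5 + 25/16) = -37*105/16 = -3885/16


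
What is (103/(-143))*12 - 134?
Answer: -20398/143 ≈ -142.64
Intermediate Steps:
(103/(-143))*12 - 134 = (103*(-1/143))*12 - 134 = -103/143*12 - 134 = -1236/143 - 134 = -20398/143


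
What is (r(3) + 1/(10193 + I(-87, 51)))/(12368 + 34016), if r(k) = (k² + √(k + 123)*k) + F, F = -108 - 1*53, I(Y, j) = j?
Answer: -1557087/475157696 + 9*√14/46384 ≈ -0.0025510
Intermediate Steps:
F = -161 (F = -108 - 53 = -161)
r(k) = -161 + k² + k*√(123 + k) (r(k) = (k² + √(k + 123)*k) - 161 = (k² + √(123 + k)*k) - 161 = (k² + k*√(123 + k)) - 161 = -161 + k² + k*√(123 + k))
(r(3) + 1/(10193 + I(-87, 51)))/(12368 + 34016) = ((-161 + 3² + 3*√(123 + 3)) + 1/(10193 + 51))/(12368 + 34016) = ((-161 + 9 + 3*√126) + 1/10244)/46384 = ((-161 + 9 + 3*(3*√14)) + 1/10244)*(1/46384) = ((-161 + 9 + 9*√14) + 1/10244)*(1/46384) = ((-152 + 9*√14) + 1/10244)*(1/46384) = (-1557087/10244 + 9*√14)*(1/46384) = -1557087/475157696 + 9*√14/46384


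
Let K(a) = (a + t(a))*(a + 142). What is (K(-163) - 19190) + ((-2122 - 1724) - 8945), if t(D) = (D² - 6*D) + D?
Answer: -603622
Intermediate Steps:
t(D) = D² - 5*D
K(a) = (142 + a)*(a + a*(-5 + a)) (K(a) = (a + a*(-5 + a))*(a + 142) = (a + a*(-5 + a))*(142 + a) = (142 + a)*(a + a*(-5 + a)))
(K(-163) - 19190) + ((-2122 - 1724) - 8945) = (-163*(-568 + (-163)² + 138*(-163)) - 19190) + ((-2122 - 1724) - 8945) = (-163*(-568 + 26569 - 22494) - 19190) + (-3846 - 8945) = (-163*3507 - 19190) - 12791 = (-571641 - 19190) - 12791 = -590831 - 12791 = -603622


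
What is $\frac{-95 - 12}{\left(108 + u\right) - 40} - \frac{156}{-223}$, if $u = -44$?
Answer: $- \frac{20117}{5352} \approx -3.7588$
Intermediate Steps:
$\frac{-95 - 12}{\left(108 + u\right) - 40} - \frac{156}{-223} = \frac{-95 - 12}{\left(108 - 44\right) - 40} - \frac{156}{-223} = - \frac{107}{64 - 40} - - \frac{156}{223} = - \frac{107}{24} + \frac{156}{223} = - \frac{20117}{5352}$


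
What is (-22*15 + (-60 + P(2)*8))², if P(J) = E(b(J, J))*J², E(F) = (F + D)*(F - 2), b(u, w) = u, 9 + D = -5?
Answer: 152100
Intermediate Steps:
D = -14 (D = -9 - 5 = -14)
E(F) = (-14 + F)*(-2 + F) (E(F) = (F - 14)*(F - 2) = (-14 + F)*(-2 + F))
P(J) = J²*(28 + J² - 16*J) (P(J) = (28 + J² - 16*J)*J² = J²*(28 + J² - 16*J))
(-22*15 + (-60 + P(2)*8))² = (-22*15 + (-60 + (2²*(28 + 2² - 16*2))*8))² = (-330 + (-60 + (4*(28 + 4 - 32))*8))² = (-330 + (-60 + (4*0)*8))² = (-330 + (-60 + 0*8))² = (-330 + (-60 + 0))² = (-330 - 60)² = (-390)² = 152100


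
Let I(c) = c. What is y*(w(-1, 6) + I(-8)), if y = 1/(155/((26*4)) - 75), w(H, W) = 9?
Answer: -104/7645 ≈ -0.013604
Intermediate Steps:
y = -104/7645 (y = 1/(155/104 - 75) = 1/(-7645/104) = -104/7645 ≈ -0.013604)
y*(w(-1, 6) + I(-8)) = -104*(9 - 8)/7645 = -104/7645*1 = -104/7645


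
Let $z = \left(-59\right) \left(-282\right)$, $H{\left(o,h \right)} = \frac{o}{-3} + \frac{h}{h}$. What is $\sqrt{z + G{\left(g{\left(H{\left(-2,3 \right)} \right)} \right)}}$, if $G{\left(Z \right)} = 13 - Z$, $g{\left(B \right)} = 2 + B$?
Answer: $\frac{\sqrt{149826}}{3} \approx 129.02$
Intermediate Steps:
$H{\left(o,h \right)} = 1 - \frac{o}{3}$ ($H{\left(o,h \right)} = o \left(- \frac{1}{3}\right) + 1 = - \frac{o}{3} + 1 = 1 - \frac{o}{3}$)
$z = 16638$
$\sqrt{z + G{\left(g{\left(H{\left(-2,3 \right)} \right)} \right)}} = \sqrt{16638 + \left(13 - \left(2 + \left(1 - - \frac{2}{3}\right)\right)\right)} = \sqrt{16638 + \left(13 - \left(2 + \left(1 + \frac{2}{3}\right)\right)\right)} = \sqrt{16638 + \left(13 - \left(2 + \frac{5}{3}\right)\right)} = \sqrt{16638 + \left(13 - \frac{11}{3}\right)} = \sqrt{16638 + \frac{28}{3}} = \sqrt{\frac{49942}{3}} = \frac{\sqrt{149826}}{3}$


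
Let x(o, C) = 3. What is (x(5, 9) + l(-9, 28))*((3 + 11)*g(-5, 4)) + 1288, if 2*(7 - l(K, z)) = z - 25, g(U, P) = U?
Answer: 693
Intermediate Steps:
l(K, z) = 39/2 - z/2 (l(K, z) = 7 - (z - 25)/2 = 7 - (-25 + z)/2 = 7 + (25/2 - z/2) = 39/2 - z/2)
(x(5, 9) + l(-9, 28))*((3 + 11)*g(-5, 4)) + 1288 = (3 + (39/2 - ½*28))*((3 + 11)*(-5)) + 1288 = (3 + (39/2 - 14))*(14*(-5)) + 1288 = (3 + 11/2)*(-70) + 1288 = (17/2)*(-70) + 1288 = -595 + 1288 = 693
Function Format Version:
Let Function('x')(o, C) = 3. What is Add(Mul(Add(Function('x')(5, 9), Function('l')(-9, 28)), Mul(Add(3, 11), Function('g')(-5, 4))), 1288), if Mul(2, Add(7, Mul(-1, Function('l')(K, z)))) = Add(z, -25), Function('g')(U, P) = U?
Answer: 693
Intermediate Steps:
Function('l')(K, z) = Add(Rational(39, 2), Mul(Rational(-1, 2), z)) (Function('l')(K, z) = Add(7, Mul(Rational(-1, 2), Add(z, -25))) = Add(7, Mul(Rational(-1, 2), Add(-25, z))) = Add(7, Add(Rational(25, 2), Mul(Rational(-1, 2), z))) = Add(Rational(39, 2), Mul(Rational(-1, 2), z)))
Add(Mul(Add(Function('x')(5, 9), Function('l')(-9, 28)), Mul(Add(3, 11), Function('g')(-5, 4))), 1288) = Add(Mul(Add(3, Add(Rational(39, 2), Mul(Rational(-1, 2), 28))), Mul(Add(3, 11), -5)), 1288) = Add(Mul(Add(3, Add(Rational(39, 2), -14)), Mul(14, -5)), 1288) = Add(Mul(Add(3, Rational(11, 2)), -70), 1288) = Add(Mul(Rational(17, 2), -70), 1288) = Add(-595, 1288) = 693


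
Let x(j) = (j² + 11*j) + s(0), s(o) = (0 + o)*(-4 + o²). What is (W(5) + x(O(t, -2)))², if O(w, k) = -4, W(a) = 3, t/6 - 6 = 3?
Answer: 625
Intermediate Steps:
t = 54 (t = 36 + 6*3 = 36 + 18 = 54)
s(o) = o*(-4 + o²)
x(j) = j² + 11*j (x(j) = (j² + 11*j) + 0*(-4 + 0²) = (j² + 11*j) + 0*(-4 + 0) = (j² + 11*j) + 0*(-4) = (j² + 11*j) + 0 = j² + 11*j)
(W(5) + x(O(t, -2)))² = (3 - 4*(11 - 4))² = (3 - 4*7)² = (3 - 28)² = (-25)² = 625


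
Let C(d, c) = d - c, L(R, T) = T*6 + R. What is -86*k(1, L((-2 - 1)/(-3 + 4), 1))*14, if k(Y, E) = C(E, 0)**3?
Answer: -32508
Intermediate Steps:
L(R, T) = R + 6*T (L(R, T) = 6*T + R = R + 6*T)
k(Y, E) = E**3 (k(Y, E) = (E - 1*0)**3 = (E + 0)**3 = E**3)
-86*k(1, L((-2 - 1)/(-3 + 4), 1))*14 = -86*((-2 - 1)/(-3 + 4) + 6*1)**3*14 = -86*(-3/1 + 6)**3*14 = -86*(-3*1 + 6)**3*14 = -86*(-3 + 6)**3*14 = -86*3**3*14 = -2322*14 = -86*378 = -32508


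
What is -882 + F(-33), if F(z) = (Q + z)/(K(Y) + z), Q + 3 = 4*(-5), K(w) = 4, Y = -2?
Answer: -25522/29 ≈ -880.07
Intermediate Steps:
Q = -23 (Q = -3 + 4*(-5) = -3 - 20 = -23)
F(z) = (-23 + z)/(4 + z)
-882 + F(-33) = -882 + (-23 - 33)/(4 - 33) = -882 - 56/(-29) = -882 - 1/29*(-56) = -882 + 56/29 = -25522/29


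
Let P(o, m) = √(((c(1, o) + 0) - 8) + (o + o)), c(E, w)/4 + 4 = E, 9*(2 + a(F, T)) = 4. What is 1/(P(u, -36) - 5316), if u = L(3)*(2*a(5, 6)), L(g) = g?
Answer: -3987/21194921 - I*√87/42389842 ≈ -0.00018811 - 2.2004e-7*I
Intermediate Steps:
a(F, T) = -14/9 (a(F, T) = -2 + (⅑)*4 = -2 + 4/9 = -14/9)
c(E, w) = -16 + 4*E
u = -28/3 (u = 3*(2*(-14/9)) = 3*(-28/9) = -28/3 ≈ -9.3333)
P(o, m) = √(-20 + 2*o) (P(o, m) = √((((-16 + 4*1) + 0) - 8) + (o + o)) = √((((-16 + 4) + 0) - 8) + 2*o) = √(((-12 + 0) - 8) + 2*o) = √((-12 - 8) + 2*o) = √(-20 + 2*o))
1/(P(u, -36) - 5316) = 1/(√(-20 + 2*(-28/3)) - 5316) = 1/(√(-20 - 56/3) - 5316) = 1/(√(-116/3) - 5316) = 1/(2*I*√87/3 - 5316) = 1/(-5316 + 2*I*√87/3)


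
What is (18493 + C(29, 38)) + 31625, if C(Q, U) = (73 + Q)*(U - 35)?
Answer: 50424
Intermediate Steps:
C(Q, U) = (-35 + U)*(73 + Q) (C(Q, U) = (73 + Q)*(-35 + U) = (-35 + U)*(73 + Q))
(18493 + C(29, 38)) + 31625 = (18493 + (-2555 - 35*29 + 73*38 + 29*38)) + 31625 = (18493 + (-2555 - 1015 + 2774 + 1102)) + 31625 = (18493 + 306) + 31625 = 18799 + 31625 = 50424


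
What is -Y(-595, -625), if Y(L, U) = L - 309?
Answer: 904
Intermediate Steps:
Y(L, U) = -309 + L
-Y(-595, -625) = -(-309 - 595) = -1*(-904) = 904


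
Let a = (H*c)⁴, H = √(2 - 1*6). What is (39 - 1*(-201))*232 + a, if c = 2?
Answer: 55936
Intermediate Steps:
H = 2*I (H = √(2 - 6) = √(-4) = 2*I ≈ 2.0*I)
a = 256 (a = ((2*I)*2)⁴ = (4*I)⁴ = 256)
(39 - 1*(-201))*232 + a = (39 - 1*(-201))*232 + 256 = (39 + 201)*232 + 256 = 240*232 + 256 = 55680 + 256 = 55936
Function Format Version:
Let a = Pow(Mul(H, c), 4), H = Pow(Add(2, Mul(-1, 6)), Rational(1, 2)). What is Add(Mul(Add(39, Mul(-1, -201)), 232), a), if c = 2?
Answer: 55936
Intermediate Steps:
H = Mul(2, I) (H = Pow(Add(2, -6), Rational(1, 2)) = Pow(-4, Rational(1, 2)) = Mul(2, I) ≈ Mul(2.0000, I))
a = 256 (a = Pow(Mul(Mul(2, I), 2), 4) = Pow(Mul(4, I), 4) = 256)
Add(Mul(Add(39, Mul(-1, -201)), 232), a) = Add(Mul(Add(39, Mul(-1, -201)), 232), 256) = Add(Mul(Add(39, 201), 232), 256) = Add(Mul(240, 232), 256) = Add(55680, 256) = 55936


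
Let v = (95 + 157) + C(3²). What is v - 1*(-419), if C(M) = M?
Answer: 680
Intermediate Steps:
v = 261 (v = (95 + 157) + 3² = 252 + 9 = 261)
v - 1*(-419) = 261 - 1*(-419) = 261 + 419 = 680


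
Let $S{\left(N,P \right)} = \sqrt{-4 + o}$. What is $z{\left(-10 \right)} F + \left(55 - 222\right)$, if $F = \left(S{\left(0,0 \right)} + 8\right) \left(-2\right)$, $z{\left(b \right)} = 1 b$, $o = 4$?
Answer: $-7$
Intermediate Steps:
$S{\left(N,P \right)} = 0$ ($S{\left(N,P \right)} = \sqrt{-4 + 4} = \sqrt{0} = 0$)
$z{\left(b \right)} = b$
$F = -16$ ($F = \left(0 + 8\right) \left(-2\right) = 8 \left(-2\right) = -16$)
$z{\left(-10 \right)} F + \left(55 - 222\right) = \left(-10\right) \left(-16\right) + \left(55 - 222\right) = 160 - 167 = -7$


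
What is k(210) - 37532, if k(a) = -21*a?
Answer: -41942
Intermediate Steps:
k(210) - 37532 = -21*210 - 37532 = -4410 - 37532 = -41942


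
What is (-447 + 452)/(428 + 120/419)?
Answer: 2095/179452 ≈ 0.011674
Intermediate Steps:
(-447 + 452)/(428 + 120/419) = 5/(428 + 120*(1/419)) = 5/(428 + 120/419) = 5/(179452/419) = 5*(419/179452) = 2095/179452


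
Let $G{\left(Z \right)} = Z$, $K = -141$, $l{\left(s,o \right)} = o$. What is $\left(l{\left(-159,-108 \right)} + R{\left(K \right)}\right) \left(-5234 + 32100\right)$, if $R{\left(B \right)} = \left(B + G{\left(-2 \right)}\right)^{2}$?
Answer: $546481306$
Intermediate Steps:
$R{\left(B \right)} = \left(-2 + B\right)^{2}$ ($R{\left(B \right)} = \left(B - 2\right)^{2} = \left(-2 + B\right)^{2}$)
$\left(l{\left(-159,-108 \right)} + R{\left(K \right)}\right) \left(-5234 + 32100\right) = \left(-108 + \left(-2 - 141\right)^{2}\right) \left(-5234 + 32100\right) = \left(-108 + \left(-143\right)^{2}\right) 26866 = \left(-108 + 20449\right) 26866 = 20341 \cdot 26866 = 546481306$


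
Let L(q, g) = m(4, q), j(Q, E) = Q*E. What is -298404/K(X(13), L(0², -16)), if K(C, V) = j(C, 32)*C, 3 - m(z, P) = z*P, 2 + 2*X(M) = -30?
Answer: -74601/2048 ≈ -36.426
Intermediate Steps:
X(M) = -16 (X(M) = -1 + (½)*(-30) = -1 - 15 = -16)
m(z, P) = 3 - P*z (m(z, P) = 3 - z*P = 3 - P*z)
j(Q, E) = E*Q
L(q, g) = 3 - 4*q (L(q, g) = 3 - 1*q*4 = 3 - 4*q)
K(C, V) = 32*C² (K(C, V) = (32*C)*C = 32*C²)
-298404/K(X(13), L(0², -16)) = -298404/(32*(-16)²) = -298404/(32*256) = -298404/8192 = -298404*1/8192 = -74601/2048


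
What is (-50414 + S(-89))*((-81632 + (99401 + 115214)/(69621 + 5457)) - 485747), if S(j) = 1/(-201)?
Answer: 431649280896129605/15090678 ≈ 2.8604e+10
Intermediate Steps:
S(j) = -1/201
(-50414 + S(-89))*((-81632 + (99401 + 115214)/(69621 + 5457)) - 485747) = (-50414 - 1/201)*((-81632 + (99401 + 115214)/(69621 + 5457)) - 485747) = -10133215*((-81632 + 214615/75078) - 485747)/201 = -10133215*(-6128552681/75078 - 485747)/201 = -10133215/201*(-42597465947/75078) = 431649280896129605/15090678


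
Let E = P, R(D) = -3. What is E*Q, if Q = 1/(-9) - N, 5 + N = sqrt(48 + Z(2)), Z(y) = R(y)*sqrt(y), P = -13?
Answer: -572/9 + 13*sqrt(48 - 3*sqrt(2)) ≈ 22.439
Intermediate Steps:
Z(y) = -3*sqrt(y)
E = -13
N = -5 + sqrt(48 - 3*sqrt(2)) ≈ 1.6149
Q = 44/9 - sqrt(48 - 3*sqrt(2)) (Q = 1/(-9) - (-5 + sqrt(48 - 3*sqrt(2))) = -1/9 + (5 - sqrt(48 - 3*sqrt(2))) = 44/9 - sqrt(48 - 3*sqrt(2)) ≈ -1.7260)
E*Q = -13*(44/9 - sqrt(48 - 3*sqrt(2))) = -572/9 + 13*sqrt(48 - 3*sqrt(2))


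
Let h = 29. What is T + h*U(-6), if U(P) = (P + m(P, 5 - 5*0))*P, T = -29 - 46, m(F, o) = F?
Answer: 2013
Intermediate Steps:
T = -75
U(P) = 2*P**2 (U(P) = (P + P)*P = (2*P)*P = 2*P**2)
T + h*U(-6) = -75 + 29*(2*(-6)**2) = -75 + 29*(2*36) = -75 + 29*72 = -75 + 2088 = 2013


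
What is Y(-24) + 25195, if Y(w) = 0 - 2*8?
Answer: 25179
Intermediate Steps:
Y(w) = -16 (Y(w) = 0 - 16 = -16)
Y(-24) + 25195 = -16 + 25195 = 25179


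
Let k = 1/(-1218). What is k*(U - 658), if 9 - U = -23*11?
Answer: 66/203 ≈ 0.32512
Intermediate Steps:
k = -1/1218 ≈ -0.00082102
U = 262 (U = 9 - (-23)*11 = 9 - 1*(-253) = 9 + 253 = 262)
k*(U - 658) = -(262 - 658)/1218 = -1/1218*(-396) = 66/203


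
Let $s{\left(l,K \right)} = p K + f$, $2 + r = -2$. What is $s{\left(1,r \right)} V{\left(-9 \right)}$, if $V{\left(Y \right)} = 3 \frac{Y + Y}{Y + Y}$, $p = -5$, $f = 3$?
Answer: $69$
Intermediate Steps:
$r = -4$ ($r = -2 - 2 = -4$)
$s{\left(l,K \right)} = 3 - 5 K$ ($s{\left(l,K \right)} = - 5 K + 3 = 3 - 5 K$)
$V{\left(Y \right)} = 3$ ($V{\left(Y \right)} = 3 \frac{2 Y}{2 Y} = 3 \cdot 2 Y \frac{1}{2 Y} = 3 \cdot 1 = 3$)
$s{\left(1,r \right)} V{\left(-9 \right)} = \left(3 - -20\right) 3 = \left(3 + 20\right) 3 = 23 \cdot 3 = 69$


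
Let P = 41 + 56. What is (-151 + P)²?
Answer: 2916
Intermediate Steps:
P = 97
(-151 + P)² = (-151 + 97)² = (-54)² = 2916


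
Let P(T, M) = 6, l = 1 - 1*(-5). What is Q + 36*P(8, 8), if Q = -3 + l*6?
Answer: 249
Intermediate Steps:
l = 6 (l = 1 + 5 = 6)
Q = 33 (Q = -3 + 6*6 = -3 + 36 = 33)
Q + 36*P(8, 8) = 33 + 36*6 = 33 + 216 = 249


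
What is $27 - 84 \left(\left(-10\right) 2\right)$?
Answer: $1707$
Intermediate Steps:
$27 - 84 \left(\left(-10\right) 2\right) = 27 - -1680 = 27 + 1680 = 1707$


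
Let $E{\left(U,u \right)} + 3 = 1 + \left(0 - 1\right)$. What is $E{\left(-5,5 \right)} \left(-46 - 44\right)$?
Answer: $270$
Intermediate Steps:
$E{\left(U,u \right)} = -3$ ($E{\left(U,u \right)} = -3 + \left(1 + \left(0 - 1\right)\right) = -3 + \left(1 - 1\right) = -3 + 0 = -3$)
$E{\left(-5,5 \right)} \left(-46 - 44\right) = - 3 \left(-46 - 44\right) = \left(-3\right) \left(-90\right) = 270$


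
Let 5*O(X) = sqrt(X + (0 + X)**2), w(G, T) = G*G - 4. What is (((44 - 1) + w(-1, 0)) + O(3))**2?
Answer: 40012/25 + 32*sqrt(3) ≈ 1655.9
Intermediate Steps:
w(G, T) = -4 + G**2 (w(G, T) = G**2 - 4 = -4 + G**2)
O(X) = sqrt(X + X**2)/5 (O(X) = sqrt(X + (0 + X)**2)/5 = sqrt(X + X**2)/5)
(((44 - 1) + w(-1, 0)) + O(3))**2 = (((44 - 1) + (-4 + (-1)**2)) + sqrt(3*(1 + 3))/5)**2 = ((43 + (-4 + 1)) + sqrt(3*4)/5)**2 = ((43 - 3) + sqrt(12)/5)**2 = (40 + (2*sqrt(3))/5)**2 = (40 + 2*sqrt(3)/5)**2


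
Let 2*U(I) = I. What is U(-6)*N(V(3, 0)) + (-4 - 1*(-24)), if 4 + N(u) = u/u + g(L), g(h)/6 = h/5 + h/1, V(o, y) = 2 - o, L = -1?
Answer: 253/5 ≈ 50.600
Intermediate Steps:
U(I) = I/2
g(h) = 36*h/5 (g(h) = 6*(h/5 + h/1) = 6*(h*(1/5) + h*1) = 6*(h/5 + h) = 6*(6*h/5) = 36*h/5)
N(u) = -51/5 (N(u) = -4 + (u/u + (36/5)*(-1)) = -4 + (1 - 36/5) = -4 - 31/5 = -51/5)
U(-6)*N(V(3, 0)) + (-4 - 1*(-24)) = ((1/2)*(-6))*(-51/5) + (-4 - 1*(-24)) = -3*(-51/5) + (-4 + 24) = 153/5 + 20 = 253/5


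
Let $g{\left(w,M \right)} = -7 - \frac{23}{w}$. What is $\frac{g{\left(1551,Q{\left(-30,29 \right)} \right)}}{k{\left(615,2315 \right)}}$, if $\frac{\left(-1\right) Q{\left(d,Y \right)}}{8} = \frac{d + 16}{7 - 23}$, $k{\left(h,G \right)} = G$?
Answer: $- \frac{2176}{718113} \approx -0.0030302$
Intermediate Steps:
$Q{\left(d,Y \right)} = 8 + \frac{d}{2}$ ($Q{\left(d,Y \right)} = - 8 \frac{d + 16}{7 - 23} = - 8 \frac{16 + d}{-16} = - 8 \left(16 + d\right) \left(- \frac{1}{16}\right) = - 8 \left(-1 - \frac{d}{16}\right) = 8 + \frac{d}{2}$)
$\frac{g{\left(1551,Q{\left(-30,29 \right)} \right)}}{k{\left(615,2315 \right)}} = \frac{-7 - \frac{23}{1551}}{2315} = \left(-7 - \frac{23}{1551}\right) \frac{1}{2315} = \left(- \frac{10880}{1551}\right) \frac{1}{2315} = - \frac{2176}{718113}$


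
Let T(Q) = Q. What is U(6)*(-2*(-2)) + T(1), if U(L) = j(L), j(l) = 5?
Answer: 21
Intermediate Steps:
U(L) = 5
U(6)*(-2*(-2)) + T(1) = 5*(-2*(-2)) + 1 = 5*4 + 1 = 20 + 1 = 21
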